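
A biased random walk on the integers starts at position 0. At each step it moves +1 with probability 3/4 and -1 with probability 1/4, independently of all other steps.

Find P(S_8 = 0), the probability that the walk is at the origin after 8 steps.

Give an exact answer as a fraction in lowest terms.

To be at 0 after 8 steps: need exactly 4 steps of +1 and 4 of -1.
Number of such sequences: C(8,4) = 70
Each has probability (3/4)^4 · (1/4)^4 = 81/65536
P = 70 · 81/65536 = 2835/32768

Answer: 2835/32768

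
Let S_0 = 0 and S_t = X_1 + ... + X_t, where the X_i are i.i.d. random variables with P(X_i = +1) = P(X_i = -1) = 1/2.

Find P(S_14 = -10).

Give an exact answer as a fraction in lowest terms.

To reach position -10 after 14 steps: need 2 steps of +1 and 12 of -1.
Favorable paths: C(14,2) = 91
Total paths: 2^14 = 16384
P = 91/16384 = 91/16384

Answer: 91/16384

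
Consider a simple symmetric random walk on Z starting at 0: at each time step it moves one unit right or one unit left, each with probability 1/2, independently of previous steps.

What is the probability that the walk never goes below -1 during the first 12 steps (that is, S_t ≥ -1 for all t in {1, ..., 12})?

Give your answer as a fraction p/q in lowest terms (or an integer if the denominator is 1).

Answer: 429/1024

Derivation:
Let f(t,s) = #length-t paths at position s with S_1..S_t all ≥ -1.
f(t,s) = f(t-1,s-1) + f(t-1,s+1) for s ≥ -1; f(t,s) = 0 for s < -1.
t=0: f(0,0)=1
t=1: f(1,-1)=1 f(1,1)=1
t=2: f(2,0)=2 f(2,2)=1
t=3: f(3,-1)=2 f(3,1)=3 f(3,3)=1
t=4: f(4,0)=5 f(4,2)=4 f(4,4)=1
t=5: f(5,-1)=5 f(5,1)=9 f(5,3)=5 f(5,5)=1
t=6: f(6,0)=14 f(6,2)=14 f(6,4)=6 f(6,6)=1
t=7: f(7,-1)=14 f(7,1)=28 f(7,3)=20 f(7,5)=7 f(7,7)=1
t=8: f(8,0)=42 f(8,2)=48 f(8,4)=27 f(8,6)=8 f(8,8)=1
t=9: f(9,-1)=42 f(9,1)=90 f(9,3)=75 f(9,5)=35 f(9,7)=9 f(9,9)=1
t=10: f(10,0)=132 f(10,2)=165 f(10,4)=110 f(10,6)=44 f(10,8)=10 f(10,10)=1
t=11: f(11,-1)=132 f(11,1)=297 f(11,3)=275 f(11,5)=154 f(11,7)=54 f(11,9)=11 f(11,11)=1
t=12: f(12,0)=429 f(12,2)=572 f(12,4)=429 f(12,6)=208 f(12,8)=65 f(12,10)=12 f(12,12)=1
Σ_s f(12,s) = 1716
P = 1716/4096 = 429/1024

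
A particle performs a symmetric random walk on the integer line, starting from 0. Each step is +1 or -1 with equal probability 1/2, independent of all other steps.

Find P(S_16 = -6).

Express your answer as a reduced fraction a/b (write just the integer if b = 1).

To reach position -6 after 16 steps: need 5 steps of +1 and 11 of -1.
Favorable paths: C(16,5) = 4368
Total paths: 2^16 = 65536
P = 4368/65536 = 273/4096

Answer: 273/4096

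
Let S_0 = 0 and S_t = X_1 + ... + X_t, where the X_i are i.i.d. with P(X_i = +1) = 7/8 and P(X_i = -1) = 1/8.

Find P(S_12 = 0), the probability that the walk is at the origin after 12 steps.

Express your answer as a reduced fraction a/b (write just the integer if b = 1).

To be at 0 after 12 steps: need exactly 6 steps of +1 and 6 of -1.
Number of such sequences: C(12,6) = 924
Each has probability (7/8)^6 · (1/8)^6 = 117649/68719476736
P = 924 · 117649/68719476736 = 27176919/17179869184

Answer: 27176919/17179869184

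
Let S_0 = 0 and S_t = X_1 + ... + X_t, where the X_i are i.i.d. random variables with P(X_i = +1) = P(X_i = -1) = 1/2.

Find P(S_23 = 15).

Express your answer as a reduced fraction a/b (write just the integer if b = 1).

Answer: 8855/8388608

Derivation:
To reach position 15 after 23 steps: need 19 steps of +1 and 4 of -1.
Favorable paths: C(23,19) = 8855
Total paths: 2^23 = 8388608
P = 8855/8388608 = 8855/8388608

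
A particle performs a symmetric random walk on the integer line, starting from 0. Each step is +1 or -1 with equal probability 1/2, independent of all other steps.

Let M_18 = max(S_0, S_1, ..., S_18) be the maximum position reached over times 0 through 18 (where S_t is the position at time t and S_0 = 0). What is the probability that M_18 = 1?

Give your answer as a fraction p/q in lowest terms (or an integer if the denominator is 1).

Let M_18 = max(S_0,...,S_18). Use the reflection principle: for j ≥ 1, #{paths with M_18 ≥ j} = #{S_18 ≥ j} + #{S_18 ≥ j+1}.
By reflection, #{M_18 ≥ 1} = #{S_18 ≥ 1} + #{S_18 ≥ 2} = 106762 + 106762 = 213524.
#{M_18 ≥ 2} = #{S_18 ≥ 2} + #{S_18 ≥ 3} = 106762 + 63004 = 169766.
#{M_18 = 1} = 213524 - 169766 = 43758.
P(M_18 = 1) = 43758/262144 = 21879/131072

Answer: 21879/131072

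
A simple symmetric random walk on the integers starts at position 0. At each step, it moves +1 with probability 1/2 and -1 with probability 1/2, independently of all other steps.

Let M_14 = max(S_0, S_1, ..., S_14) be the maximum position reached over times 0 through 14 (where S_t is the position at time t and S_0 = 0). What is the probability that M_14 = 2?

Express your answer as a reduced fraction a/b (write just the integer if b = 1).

Let M_14 = max(S_0,...,S_14). Use the reflection principle: for j ≥ 1, #{paths with M_14 ≥ j} = #{S_14 ≥ j} + #{S_14 ≥ j+1}.
By reflection, #{M_14 ≥ 2} = #{S_14 ≥ 2} + #{S_14 ≥ 3} = 6476 + 3473 = 9949.
#{M_14 ≥ 3} = #{S_14 ≥ 3} + #{S_14 ≥ 4} = 3473 + 3473 = 6946.
#{M_14 = 2} = 9949 - 6946 = 3003.
P(M_14 = 2) = 3003/16384 = 3003/16384

Answer: 3003/16384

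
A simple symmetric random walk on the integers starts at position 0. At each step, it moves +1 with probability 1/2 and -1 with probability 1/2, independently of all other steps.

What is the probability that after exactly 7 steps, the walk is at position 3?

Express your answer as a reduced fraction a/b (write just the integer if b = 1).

Answer: 21/128

Derivation:
To reach position 3 after 7 steps: need 5 steps of +1 and 2 of -1.
Favorable paths: C(7,5) = 21
Total paths: 2^7 = 128
P = 21/128 = 21/128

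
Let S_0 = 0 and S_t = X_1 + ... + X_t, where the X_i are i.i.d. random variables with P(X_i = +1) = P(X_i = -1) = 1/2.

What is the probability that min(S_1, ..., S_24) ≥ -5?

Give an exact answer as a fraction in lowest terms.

Answer: 3231615/4194304

Derivation:
Let f(t,s) = #length-t paths at position s with S_1..S_t all ≥ -5.
f(t,s) = f(t-1,s-1) + f(t-1,s+1) for s ≥ -5; f(t,s) = 0 for s < -5.
t=0: f(0,0)=1
t=1: f(1,-1)=1 f(1,1)=1
t=2: f(2,-2)=1 f(2,0)=2 f(2,2)=1
t=3: f(3,-3)=1 f(3,-1)=3 f(3,1)=3 f(3,3)=1
t=4: f(4,-4)=1 f(4,-2)=4 f(4,0)=6 f(4,2)=4 f(4,4)=1
t=5: f(5,-5)=1 f(5,-3)=5 f(5,-1)=10 f(5,1)=10 f(5,3)=5 f(5,5)=1
t=6: f(6,-4)=6 f(6,-2)=15 f(6,0)=20 f(6,2)=15 f(6,4)=6 f(6,6)=1
t=7: f(7,-5)=6 f(7,-3)=21 f(7,-1)=35 f(7,1)=35 f(7,3)=21 f(7,5)=7 f(7,7)=1
t=8: f(8,-4)=27 f(8,-2)=56 f(8,0)=70 f(8,2)=56 f(8,4)=28 f(8,6)=8 f(8,8)=1
t=9: f(9,-5)=27 f(9,-3)=83 f(9,-1)=126 f(9,1)=126 f(9,3)=84 f(9,5)=36 f(9,7)=9 f(9,9)=1
t=10: f(10,-4)=110 f(10,-2)=209 f(10,0)=252 f(10,2)=210 f(10,4)=120 f(10,6)=45 f(10,8)=10 f(10,10)=1
t=11: f(11,-5)=110 f(11,-3)=319 f(11,-1)=461 f(11,1)=462 f(11,3)=330 f(11,5)=165 f(11,7)=55 f(11,9)=11 f(11,11)=1
t=12: f(12,-4)=429 f(12,-2)=780 f(12,0)=923 f(12,2)=792 f(12,4)=495 f(12,6)=220 f(12,8)=66 f(12,10)=12 f(12,12)=1
t=13: f(13,-5)=429 f(13,-3)=1209 f(13,-1)=1703 f(13,1)=1715 f(13,3)=1287 f(13,5)=715 f(13,7)=286 f(13,9)=78 f(13,11)=13 f(13,13)=1
t=14: f(14,-4)=1638 f(14,-2)=2912 f(14,0)=3418 f(14,2)=3002 f(14,4)=2002 f(14,6)=1001 f(14,8)=364 f(14,10)=91 f(14,12)=14 f(14,14)=1
t=15: f(15,-5)=1638 f(15,-3)=4550 f(15,-1)=6330 f(15,1)=6420 f(15,3)=5004 f(15,5)=3003 f(15,7)=1365 f(15,9)=455 f(15,11)=105 f(15,13)=15 f(15,15)=1
t=16: f(16,-4)=6188 f(16,-2)=10880 f(16,0)=12750 f(16,2)=11424 f(16,4)=8007 f(16,6)=4368 f(16,8)=1820 f(16,10)=560 f(16,12)=120 f(16,14)=16 f(16,16)=1
t=17: f(17,-5)=6188 f(17,-3)=17068 f(17,-1)=23630 f(17,1)=24174 f(17,3)=19431 f(17,5)=12375 f(17,7)=6188 f(17,9)=2380 f(17,11)=680 f(17,13)=136 f(17,15)=17 f(17,17)=1
t=18: f(18,-4)=23256 f(18,-2)=40698 f(18,0)=47804 f(18,2)=43605 f(18,4)=31806 f(18,6)=18563 f(18,8)=8568 f(18,10)=3060 f(18,12)=816 f(18,14)=153 f(18,16)=18 f(18,18)=1
t=19: f(19,-5)=23256 f(19,-3)=63954 f(19,-1)=88502 f(19,1)=91409 f(19,3)=75411 f(19,5)=50369 f(19,7)=27131 f(19,9)=11628 f(19,11)=3876 f(19,13)=969 f(19,15)=171 f(19,17)=19 f(19,19)=1
t=20: f(20,-4)=87210 f(20,-2)=152456 f(20,0)=179911 f(20,2)=166820 f(20,4)=125780 f(20,6)=77500 f(20,8)=38759 f(20,10)=15504 f(20,12)=4845 f(20,14)=1140 f(20,16)=190 f(20,18)=20 f(20,20)=1
t=21: f(21,-5)=87210 f(21,-3)=239666 f(21,-1)=332367 f(21,1)=346731 f(21,3)=292600 f(21,5)=203280 f(21,7)=116259 f(21,9)=54263 f(21,11)=20349 f(21,13)=5985 f(21,15)=1330 f(21,17)=210 f(21,19)=21 f(21,21)=1
t=22: f(22,-4)=326876 f(22,-2)=572033 f(22,0)=679098 f(22,2)=639331 f(22,4)=495880 f(22,6)=319539 f(22,8)=170522 f(22,10)=74612 f(22,12)=26334 f(22,14)=7315 f(22,16)=1540 f(22,18)=231 f(22,20)=22 f(22,22)=1
t=23: f(23,-5)=326876 f(23,-3)=898909 f(23,-1)=1251131 f(23,1)=1318429 f(23,3)=1135211 f(23,5)=815419 f(23,7)=490061 f(23,9)=245134 f(23,11)=100946 f(23,13)=33649 f(23,15)=8855 f(23,17)=1771 f(23,19)=253 f(23,21)=23 f(23,23)=1
t=24: f(24,-4)=1225785 f(24,-2)=2150040 f(24,0)=2569560 f(24,2)=2453640 f(24,4)=1950630 f(24,6)=1305480 f(24,8)=735195 f(24,10)=346080 f(24,12)=134595 f(24,14)=42504 f(24,16)=10626 f(24,18)=2024 f(24,20)=276 f(24,22)=24 f(24,24)=1
Σ_s f(24,s) = 12926460
P = 12926460/16777216 = 3231615/4194304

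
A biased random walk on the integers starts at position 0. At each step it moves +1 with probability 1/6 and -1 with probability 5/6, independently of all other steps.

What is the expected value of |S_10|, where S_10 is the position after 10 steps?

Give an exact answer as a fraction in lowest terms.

Answer: 50470895/7558272

Derivation:
S_10 takes values m ≡ 0 (mod 2) with |m| ≤ 10; P(S_10=m) = C(10,(10+m)/2) · (1/6)^((10+m)/2) · (5/6)^((10-m)/2).
Distribution: P(S=-10)=9765625/60466176, P(S=-8)=9765625/30233088, P(S=-6)=1953125/6718464, P(S=-4)=390625/2519424, P(S=-2)=546875/10077696, P(S=0)=21875/1679616, P(S=2)=21875/10077696, P(S=4)=625/2519424, P(S=6)=125/6718464, P(S=8)=25/30233088, P(S=10)=1/60466176
E[|S_10|] = Σ_m |m|·P(S_10=m) = 50470895/7558272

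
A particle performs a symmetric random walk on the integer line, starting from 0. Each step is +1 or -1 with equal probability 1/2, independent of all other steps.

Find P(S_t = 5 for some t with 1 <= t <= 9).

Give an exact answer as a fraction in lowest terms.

Answer: 7/64

Derivation:
Count via complement. Let g(t,s) = #length-t paths at position s with S_1..S_t all ≠ 5.
g(t,s) = g(t-1,s-1) + g(t-1,s+1) for s ≠ 5; g(t,5) = 0.
t=0: g(0,0)=1
t=1: g(1,-1)=1 g(1,1)=1
t=2: g(2,-2)=1 g(2,0)=2 g(2,2)=1
t=3: g(3,-3)=1 g(3,-1)=3 g(3,1)=3 g(3,3)=1
t=4: g(4,-4)=1 g(4,-2)=4 g(4,0)=6 g(4,2)=4 g(4,4)=1
t=5: g(5,-5)=1 g(5,-3)=5 g(5,-1)=10 g(5,1)=10 g(5,3)=5
t=6: g(6,-6)=1 g(6,-4)=6 g(6,-2)=15 g(6,0)=20 g(6,2)=15 g(6,4)=5
t=7: g(7,-7)=1 g(7,-5)=7 g(7,-3)=21 g(7,-1)=35 g(7,1)=35 g(7,3)=20
t=8: g(8,-8)=1 g(8,-6)=8 g(8,-4)=28 g(8,-2)=56 g(8,0)=70 g(8,2)=55 g(8,4)=20
t=9: g(9,-9)=1 g(9,-7)=9 g(9,-5)=36 g(9,-3)=84 g(9,-1)=126 g(9,1)=125 g(9,3)=75
Paths never hitting 5: Σ_s g(9,s) = 456
Paths hitting 5: 2^9 - 456 = 56
P = 56/512 = 7/64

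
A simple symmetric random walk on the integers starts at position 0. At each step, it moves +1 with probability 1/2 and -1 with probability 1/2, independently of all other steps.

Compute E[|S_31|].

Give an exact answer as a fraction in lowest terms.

S_31 takes values m ≡ 1 (mod 2) with |m| ≤ 31; P(S_31=m) = C(31,(31+m)/2)/2^31.
Total paths: 2^31 = 2147483648
Distribution: P(S=-31)=1/2147483648, P(S=-29)=31/2147483648, P(S=-27)=465/2147483648, P(S=-25)=4495/2147483648, P(S=-23)=31465/2147483648, P(S=-21)=169911/2147483648, P(S=-19)=736281/2147483648, P(S=-17)=2629575/2147483648, P(S=-15)=7888725/2147483648, P(S=-13)=20160075/2147483648, P(S=-11)=44352165/2147483648, P(S=-9)=84672315/2147483648, P(S=-7)=141120525/2147483648, P(S=-5)=206253075/2147483648, P(S=-3)=265182525/2147483648, P(S=-1)=300540195/2147483648, P(S=1)=300540195/2147483648, P(S=3)=265182525/2147483648, P(S=5)=206253075/2147483648, P(S=7)=141120525/2147483648, P(S=9)=84672315/2147483648, P(S=11)=44352165/2147483648, P(S=13)=20160075/2147483648, P(S=15)=7888725/2147483648, P(S=17)=2629575/2147483648, P(S=19)=736281/2147483648, P(S=21)=169911/2147483648, P(S=23)=31465/2147483648, P(S=25)=4495/2147483648, P(S=27)=465/2147483648, P(S=29)=31/2147483648, P(S=31)=1/2147483648
E[|S_31|] = Σ_m |m|·P(S_31=m) = 9617286240/2147483648 = 300540195/67108864

Answer: 300540195/67108864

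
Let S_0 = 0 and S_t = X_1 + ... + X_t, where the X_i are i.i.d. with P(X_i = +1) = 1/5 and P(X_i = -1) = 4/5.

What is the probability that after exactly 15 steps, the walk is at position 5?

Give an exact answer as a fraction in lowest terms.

To reach position 5 after 15 steps: need 10 steps of +1 and 5 steps of -1.
Number of such sequences: C(15,10) = 3003
Each has probability (1/5)^10 · (4/5)^5 = 1024/30517578125
P = 3003 · 1024/30517578125 = 3075072/30517578125

Answer: 3075072/30517578125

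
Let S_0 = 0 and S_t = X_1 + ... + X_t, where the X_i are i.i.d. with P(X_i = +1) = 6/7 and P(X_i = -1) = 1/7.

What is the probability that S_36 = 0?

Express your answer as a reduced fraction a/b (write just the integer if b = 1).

Answer: 131667192546858919526400/378818692265664781682717625943

Derivation:
To be at 0 after 36 steps: need exactly 18 steps of +1 and 18 of -1.
Number of such sequences: C(36,18) = 9075135300
Each has probability (6/7)^18 · (1/7)^18 = 101559956668416/2651730845859653471779023381601
P = 9075135300 · 101559956668416/2651730845859653471779023381601 = 131667192546858919526400/378818692265664781682717625943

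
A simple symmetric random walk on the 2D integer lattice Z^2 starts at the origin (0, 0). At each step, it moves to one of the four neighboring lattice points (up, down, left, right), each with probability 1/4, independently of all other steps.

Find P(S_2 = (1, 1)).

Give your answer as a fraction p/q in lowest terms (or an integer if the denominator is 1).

Let h be the number of horizontal steps (so 2-h are vertical). To end at (1,1) need (h+1)/2 right-steps and ((2-h)+1)/2 up-steps.
Sum over h with 1 ≤ h ≤ 1, h ≡ 1 (mod 2), 2-h ≡ 1 (mod 2):
h=1: C(2,1)·C(1,1)·C(1,1) = 2·1·1 = 2
Total favorable: 2
Total paths: 4^2 = 16
P = 2/16 = 1/8

Answer: 1/8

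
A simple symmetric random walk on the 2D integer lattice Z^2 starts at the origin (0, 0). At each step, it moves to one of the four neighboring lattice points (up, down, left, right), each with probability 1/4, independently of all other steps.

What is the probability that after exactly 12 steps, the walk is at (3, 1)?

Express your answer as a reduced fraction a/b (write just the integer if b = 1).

Let h be the number of horizontal steps (so 12-h are vertical). To end at (3,1) need (h+3)/2 right-steps and ((12-h)+1)/2 up-steps.
Sum over h with 3 ≤ h ≤ 11, h ≡ 1 (mod 2), 12-h ≡ 1 (mod 2):
h=3: C(12,3)·C(3,3)·C(9,5) = 220·1·126 = 27720
h=5: C(12,5)·C(5,4)·C(7,4) = 792·5·35 = 138600
h=7: C(12,7)·C(7,5)·C(5,3) = 792·21·10 = 166320
h=9: C(12,9)·C(9,6)·C(3,2) = 220·84·3 = 55440
h=11: C(12,11)·C(11,7)·C(1,1) = 12·330·1 = 3960
Total favorable: 392040
Total paths: 4^12 = 16777216
P = 392040/16777216 = 49005/2097152

Answer: 49005/2097152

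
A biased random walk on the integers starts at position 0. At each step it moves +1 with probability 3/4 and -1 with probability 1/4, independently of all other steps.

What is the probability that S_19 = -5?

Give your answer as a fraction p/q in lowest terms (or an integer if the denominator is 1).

Answer: 27549639/68719476736

Derivation:
To reach position -5 after 19 steps: need 7 steps of +1 and 12 steps of -1.
Number of such sequences: C(19,7) = 50388
Each has probability (3/4)^7 · (1/4)^12 = 2187/274877906944
P = 50388 · 2187/274877906944 = 27549639/68719476736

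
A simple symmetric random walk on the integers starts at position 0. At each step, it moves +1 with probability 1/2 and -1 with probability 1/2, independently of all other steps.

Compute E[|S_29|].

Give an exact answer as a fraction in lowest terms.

S_29 takes values m ≡ 1 (mod 2) with |m| ≤ 29; P(S_29=m) = C(29,(29+m)/2)/2^29.
Total paths: 2^29 = 536870912
Distribution: P(S=-29)=1/536870912, P(S=-27)=29/536870912, P(S=-25)=406/536870912, P(S=-23)=3654/536870912, P(S=-21)=23751/536870912, P(S=-19)=118755/536870912, P(S=-17)=475020/536870912, P(S=-15)=1560780/536870912, P(S=-13)=4292145/536870912, P(S=-11)=10015005/536870912, P(S=-9)=20030010/536870912, P(S=-7)=34597290/536870912, P(S=-5)=51895935/536870912, P(S=-3)=67863915/536870912, P(S=-1)=77558760/536870912, P(S=1)=77558760/536870912, P(S=3)=67863915/536870912, P(S=5)=51895935/536870912, P(S=7)=34597290/536870912, P(S=9)=20030010/536870912, P(S=11)=10015005/536870912, P(S=13)=4292145/536870912, P(S=15)=1560780/536870912, P(S=17)=475020/536870912, P(S=19)=118755/536870912, P(S=21)=23751/536870912, P(S=23)=3654/536870912, P(S=25)=406/536870912, P(S=27)=29/536870912, P(S=29)=1/536870912
E[|S_29|] = Σ_m |m|·P(S_29=m) = 2326762800/536870912 = 145422675/33554432

Answer: 145422675/33554432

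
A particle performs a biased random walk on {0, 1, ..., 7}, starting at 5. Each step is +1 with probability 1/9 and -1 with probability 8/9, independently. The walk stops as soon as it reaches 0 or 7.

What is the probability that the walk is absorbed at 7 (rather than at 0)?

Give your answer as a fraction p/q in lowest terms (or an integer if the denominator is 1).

Biased walk: p = 1/9, q = 8/9, r = q/p = 8
Gambler's ruin: P(hit 7 before 0 | start at 5) = (1 - r^a)/(1 - r^N)
r^5 = 32768; r^7 = 2097152
P = (1 - 32768) / (1 - 2097152) = -32767 / -2097151 = 4681/299593

Answer: 4681/299593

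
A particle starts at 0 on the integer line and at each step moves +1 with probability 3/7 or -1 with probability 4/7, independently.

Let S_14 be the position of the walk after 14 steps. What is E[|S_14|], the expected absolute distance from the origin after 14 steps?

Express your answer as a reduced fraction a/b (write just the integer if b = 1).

S_14 takes values m ≡ 0 (mod 2) with |m| ≤ 14; P(S_14=m) = C(14,(14+m)/2) · (3/7)^((14+m)/2) · (4/7)^((14-m)/2).
Distribution: P(S=-14)=268435456/678223072849, P(S=-12)=402653184/96889010407, P(S=-10)=1962934272/96889010407, P(S=-8)=5888802816/96889010407, P(S=-6)=12145655808/96889010407, P(S=-4)=18218483712/96889010407, P(S=-2)=20495794176/96889010407, P(S=0)=122974765056/678223072849, P(S=2)=11528884224/96889010407, P(S=4)=5764442112/96889010407, P(S=6)=2161665792/96889010407, P(S=8)=589545216/96889010407, P(S=10)=110539728/96889010407, P(S=12)=12754584/96889010407, P(S=14)=4782969/678223072849
E[|S_14|] = Σ_m |m|·P(S_14=m) = 323917844018/96889010407

Answer: 323917844018/96889010407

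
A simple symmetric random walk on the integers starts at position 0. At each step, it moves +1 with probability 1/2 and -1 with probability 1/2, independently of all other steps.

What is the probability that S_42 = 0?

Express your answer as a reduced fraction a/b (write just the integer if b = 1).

Answer: 67282234305/549755813888

Derivation:
To return to 0 after 42 steps: need exactly 21 steps of +1 and 21 of -1.
Favorable paths: C(42,21) = 538257874440
Total paths: 2^42 = 4398046511104
P = 538257874440/4398046511104 = 67282234305/549755813888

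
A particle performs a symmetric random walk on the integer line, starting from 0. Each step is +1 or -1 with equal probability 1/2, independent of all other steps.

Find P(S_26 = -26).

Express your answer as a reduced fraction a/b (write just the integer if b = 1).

To reach position -26 after 26 steps: need 0 steps of +1 and 26 of -1.
Favorable paths: C(26,0) = 1
Total paths: 2^26 = 67108864
P = 1/67108864 = 1/67108864

Answer: 1/67108864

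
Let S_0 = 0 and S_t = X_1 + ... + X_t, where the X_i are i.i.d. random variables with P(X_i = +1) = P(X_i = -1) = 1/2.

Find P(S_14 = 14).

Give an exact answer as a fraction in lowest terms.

Answer: 1/16384

Derivation:
To reach position 14 after 14 steps: need 14 steps of +1 and 0 of -1.
Favorable paths: C(14,14) = 1
Total paths: 2^14 = 16384
P = 1/16384 = 1/16384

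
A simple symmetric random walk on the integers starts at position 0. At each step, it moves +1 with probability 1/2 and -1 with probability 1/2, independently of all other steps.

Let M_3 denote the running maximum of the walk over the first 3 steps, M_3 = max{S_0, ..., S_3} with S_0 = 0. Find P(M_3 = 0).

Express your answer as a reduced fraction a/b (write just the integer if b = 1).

Answer: 3/8

Derivation:
Let M_3 = max(S_0,...,S_3). Use the reflection principle: for j ≥ 1, #{paths with M_3 ≥ j} = #{S_3 ≥ j} + #{S_3 ≥ j+1}.
P(M_3 ≥ 0) = 1 since S_0 = 0, so #{M_3 ≥ 0} = 8.
#{M_3 ≥ 1} = #{S_3 ≥ 1} + #{S_3 ≥ 2} = 4 + 1 = 5.
#{M_3 = 0} = 8 - 5 = 3.
P(M_3 = 0) = 3/8 = 3/8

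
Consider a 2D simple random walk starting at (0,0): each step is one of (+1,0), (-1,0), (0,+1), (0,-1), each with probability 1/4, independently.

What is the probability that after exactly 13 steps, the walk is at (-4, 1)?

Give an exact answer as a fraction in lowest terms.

Answer: 920205/67108864

Derivation:
Let h be the number of horizontal steps (so 13-h are vertical). To end at (-4,1) need (h-4)/2 right-steps and ((13-h)+1)/2 up-steps.
Sum over h with 4 ≤ h ≤ 12, h ≡ 0 (mod 2), 13-h ≡ 1 (mod 2):
h=4: C(13,4)·C(4,0)·C(9,5) = 715·1·126 = 90090
h=6: C(13,6)·C(6,1)·C(7,4) = 1716·6·35 = 360360
h=8: C(13,8)·C(8,2)·C(5,3) = 1287·28·10 = 360360
h=10: C(13,10)·C(10,3)·C(3,2) = 286·120·3 = 102960
h=12: C(13,12)·C(12,4)·C(1,1) = 13·495·1 = 6435
Total favorable: 920205
Total paths: 4^13 = 67108864
P = 920205/67108864 = 920205/67108864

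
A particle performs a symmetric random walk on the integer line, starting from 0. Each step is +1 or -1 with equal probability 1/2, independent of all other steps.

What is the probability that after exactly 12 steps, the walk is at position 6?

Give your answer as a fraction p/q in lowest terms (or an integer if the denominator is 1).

To reach position 6 after 12 steps: need 9 steps of +1 and 3 of -1.
Favorable paths: C(12,9) = 220
Total paths: 2^12 = 4096
P = 220/4096 = 55/1024

Answer: 55/1024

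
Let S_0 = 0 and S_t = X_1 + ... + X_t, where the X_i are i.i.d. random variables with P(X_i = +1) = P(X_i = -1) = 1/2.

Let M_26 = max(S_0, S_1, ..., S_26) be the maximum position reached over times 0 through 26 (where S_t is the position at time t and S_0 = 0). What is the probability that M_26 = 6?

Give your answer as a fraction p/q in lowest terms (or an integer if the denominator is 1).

Answer: 5311735/67108864

Derivation:
Let M_26 = max(S_0,...,S_26). Use the reflection principle: for j ≥ 1, #{paths with M_26 ≥ j} = #{S_26 ≥ j} + #{S_26 ≥ j+1}.
By reflection, #{M_26 ≥ 6} = #{S_26 ≥ 6} + #{S_26 ≥ 7} = 10970272 + 5658537 = 16628809.
#{M_26 ≥ 7} = #{S_26 ≥ 7} + #{S_26 ≥ 8} = 5658537 + 5658537 = 11317074.
#{M_26 = 6} = 16628809 - 11317074 = 5311735.
P(M_26 = 6) = 5311735/67108864 = 5311735/67108864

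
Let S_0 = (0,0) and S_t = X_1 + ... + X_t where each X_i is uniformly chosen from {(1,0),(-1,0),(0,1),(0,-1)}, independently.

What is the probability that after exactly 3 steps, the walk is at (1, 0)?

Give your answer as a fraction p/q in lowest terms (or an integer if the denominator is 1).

Let h be the number of horizontal steps (so 3-h are vertical). To end at (1,0) need (h+1)/2 right-steps and ((3-h)+0)/2 up-steps.
Sum over h with 1 ≤ h ≤ 3, h ≡ 1 (mod 2), 3-h ≡ 0 (mod 2):
h=1: C(3,1)·C(1,1)·C(2,1) = 3·1·2 = 6
h=3: C(3,3)·C(3,2)·C(0,0) = 1·3·1 = 3
Total favorable: 9
Total paths: 4^3 = 64
P = 9/64 = 9/64

Answer: 9/64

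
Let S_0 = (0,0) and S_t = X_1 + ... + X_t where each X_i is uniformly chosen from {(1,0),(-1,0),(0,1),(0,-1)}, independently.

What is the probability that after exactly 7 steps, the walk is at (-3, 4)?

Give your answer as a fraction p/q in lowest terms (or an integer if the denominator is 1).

Answer: 35/16384

Derivation:
Let h be the number of horizontal steps (so 7-h are vertical). To end at (-3,4) need (h-3)/2 right-steps and ((7-h)+4)/2 up-steps.
Sum over h with 3 ≤ h ≤ 3, h ≡ 1 (mod 2), 7-h ≡ 0 (mod 2):
h=3: C(7,3)·C(3,0)·C(4,4) = 35·1·1 = 35
Total favorable: 35
Total paths: 4^7 = 16384
P = 35/16384 = 35/16384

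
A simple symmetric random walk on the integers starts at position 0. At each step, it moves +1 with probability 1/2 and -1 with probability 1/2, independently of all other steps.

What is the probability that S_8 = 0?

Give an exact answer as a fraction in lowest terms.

Answer: 35/128

Derivation:
To return to 0 after 8 steps: need exactly 4 steps of +1 and 4 of -1.
Favorable paths: C(8,4) = 70
Total paths: 2^8 = 256
P = 70/256 = 35/128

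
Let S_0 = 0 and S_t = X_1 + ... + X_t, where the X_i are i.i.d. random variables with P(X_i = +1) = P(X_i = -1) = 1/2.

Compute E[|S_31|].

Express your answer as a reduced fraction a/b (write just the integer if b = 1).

Answer: 300540195/67108864

Derivation:
S_31 takes values m ≡ 1 (mod 2) with |m| ≤ 31; P(S_31=m) = C(31,(31+m)/2)/2^31.
Total paths: 2^31 = 2147483648
Distribution: P(S=-31)=1/2147483648, P(S=-29)=31/2147483648, P(S=-27)=465/2147483648, P(S=-25)=4495/2147483648, P(S=-23)=31465/2147483648, P(S=-21)=169911/2147483648, P(S=-19)=736281/2147483648, P(S=-17)=2629575/2147483648, P(S=-15)=7888725/2147483648, P(S=-13)=20160075/2147483648, P(S=-11)=44352165/2147483648, P(S=-9)=84672315/2147483648, P(S=-7)=141120525/2147483648, P(S=-5)=206253075/2147483648, P(S=-3)=265182525/2147483648, P(S=-1)=300540195/2147483648, P(S=1)=300540195/2147483648, P(S=3)=265182525/2147483648, P(S=5)=206253075/2147483648, P(S=7)=141120525/2147483648, P(S=9)=84672315/2147483648, P(S=11)=44352165/2147483648, P(S=13)=20160075/2147483648, P(S=15)=7888725/2147483648, P(S=17)=2629575/2147483648, P(S=19)=736281/2147483648, P(S=21)=169911/2147483648, P(S=23)=31465/2147483648, P(S=25)=4495/2147483648, P(S=27)=465/2147483648, P(S=29)=31/2147483648, P(S=31)=1/2147483648
E[|S_31|] = Σ_m |m|·P(S_31=m) = 9617286240/2147483648 = 300540195/67108864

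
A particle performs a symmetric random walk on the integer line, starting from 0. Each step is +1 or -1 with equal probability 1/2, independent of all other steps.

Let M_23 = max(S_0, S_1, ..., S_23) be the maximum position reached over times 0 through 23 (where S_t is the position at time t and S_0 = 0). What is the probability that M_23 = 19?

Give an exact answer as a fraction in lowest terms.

Answer: 253/8388608

Derivation:
Let M_23 = max(S_0,...,S_23). Use the reflection principle: for j ≥ 1, #{paths with M_23 ≥ j} = #{S_23 ≥ j} + #{S_23 ≥ j+1}.
By reflection, #{M_23 ≥ 19} = #{S_23 ≥ 19} + #{S_23 ≥ 20} = 277 + 24 = 301.
#{M_23 ≥ 20} = #{S_23 ≥ 20} + #{S_23 ≥ 21} = 24 + 24 = 48.
#{M_23 = 19} = 301 - 48 = 253.
P(M_23 = 19) = 253/8388608 = 253/8388608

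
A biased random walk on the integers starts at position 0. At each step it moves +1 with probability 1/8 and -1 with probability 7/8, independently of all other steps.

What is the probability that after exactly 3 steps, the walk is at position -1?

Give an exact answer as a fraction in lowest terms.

To reach position -1 after 3 steps: need 1 step of +1 and 2 steps of -1.
Number of such sequences: C(3,1) = 3
Each has probability (1/8)^1 · (7/8)^2 = 49/512
P = 3 · 49/512 = 147/512

Answer: 147/512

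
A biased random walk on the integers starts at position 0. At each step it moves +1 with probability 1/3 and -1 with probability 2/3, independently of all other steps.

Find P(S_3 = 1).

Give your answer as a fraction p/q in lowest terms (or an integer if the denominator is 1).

To reach position 1 after 3 steps: need 2 steps of +1 and 1 step of -1.
Number of such sequences: C(3,2) = 3
Each has probability (1/3)^2 · (2/3)^1 = 2/27
P = 3 · 2/27 = 2/9

Answer: 2/9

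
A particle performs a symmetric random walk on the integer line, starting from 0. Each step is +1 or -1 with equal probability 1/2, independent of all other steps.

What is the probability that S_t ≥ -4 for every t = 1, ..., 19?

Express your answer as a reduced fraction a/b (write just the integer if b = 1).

Let f(t,s) = #length-t paths at position s with S_1..S_t all ≥ -4.
f(t,s) = f(t-1,s-1) + f(t-1,s+1) for s ≥ -4; f(t,s) = 0 for s < -4.
t=0: f(0,0)=1
t=1: f(1,-1)=1 f(1,1)=1
t=2: f(2,-2)=1 f(2,0)=2 f(2,2)=1
t=3: f(3,-3)=1 f(3,-1)=3 f(3,1)=3 f(3,3)=1
t=4: f(4,-4)=1 f(4,-2)=4 f(4,0)=6 f(4,2)=4 f(4,4)=1
t=5: f(5,-3)=5 f(5,-1)=10 f(5,1)=10 f(5,3)=5 f(5,5)=1
t=6: f(6,-4)=5 f(6,-2)=15 f(6,0)=20 f(6,2)=15 f(6,4)=6 f(6,6)=1
t=7: f(7,-3)=20 f(7,-1)=35 f(7,1)=35 f(7,3)=21 f(7,5)=7 f(7,7)=1
t=8: f(8,-4)=20 f(8,-2)=55 f(8,0)=70 f(8,2)=56 f(8,4)=28 f(8,6)=8 f(8,8)=1
t=9: f(9,-3)=75 f(9,-1)=125 f(9,1)=126 f(9,3)=84 f(9,5)=36 f(9,7)=9 f(9,9)=1
t=10: f(10,-4)=75 f(10,-2)=200 f(10,0)=251 f(10,2)=210 f(10,4)=120 f(10,6)=45 f(10,8)=10 f(10,10)=1
t=11: f(11,-3)=275 f(11,-1)=451 f(11,1)=461 f(11,3)=330 f(11,5)=165 f(11,7)=55 f(11,9)=11 f(11,11)=1
t=12: f(12,-4)=275 f(12,-2)=726 f(12,0)=912 f(12,2)=791 f(12,4)=495 f(12,6)=220 f(12,8)=66 f(12,10)=12 f(12,12)=1
t=13: f(13,-3)=1001 f(13,-1)=1638 f(13,1)=1703 f(13,3)=1286 f(13,5)=715 f(13,7)=286 f(13,9)=78 f(13,11)=13 f(13,13)=1
t=14: f(14,-4)=1001 f(14,-2)=2639 f(14,0)=3341 f(14,2)=2989 f(14,4)=2001 f(14,6)=1001 f(14,8)=364 f(14,10)=91 f(14,12)=14 f(14,14)=1
t=15: f(15,-3)=3640 f(15,-1)=5980 f(15,1)=6330 f(15,3)=4990 f(15,5)=3002 f(15,7)=1365 f(15,9)=455 f(15,11)=105 f(15,13)=15 f(15,15)=1
t=16: f(16,-4)=3640 f(16,-2)=9620 f(16,0)=12310 f(16,2)=11320 f(16,4)=7992 f(16,6)=4367 f(16,8)=1820 f(16,10)=560 f(16,12)=120 f(16,14)=16 f(16,16)=1
t=17: f(17,-3)=13260 f(17,-1)=21930 f(17,1)=23630 f(17,3)=19312 f(17,5)=12359 f(17,7)=6187 f(17,9)=2380 f(17,11)=680 f(17,13)=136 f(17,15)=17 f(17,17)=1
t=18: f(18,-4)=13260 f(18,-2)=35190 f(18,0)=45560 f(18,2)=42942 f(18,4)=31671 f(18,6)=18546 f(18,8)=8567 f(18,10)=3060 f(18,12)=816 f(18,14)=153 f(18,16)=18 f(18,18)=1
t=19: f(19,-3)=48450 f(19,-1)=80750 f(19,1)=88502 f(19,3)=74613 f(19,5)=50217 f(19,7)=27113 f(19,9)=11627 f(19,11)=3876 f(19,13)=969 f(19,15)=171 f(19,17)=19 f(19,19)=1
Σ_s f(19,s) = 386308
P = 386308/524288 = 96577/131072

Answer: 96577/131072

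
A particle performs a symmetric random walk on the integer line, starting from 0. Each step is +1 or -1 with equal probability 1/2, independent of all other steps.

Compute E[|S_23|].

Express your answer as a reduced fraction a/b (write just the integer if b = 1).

Answer: 2028117/524288

Derivation:
S_23 takes values m ≡ 1 (mod 2) with |m| ≤ 23; P(S_23=m) = C(23,(23+m)/2)/2^23.
Total paths: 2^23 = 8388608
Distribution: P(S=-23)=1/8388608, P(S=-21)=23/8388608, P(S=-19)=253/8388608, P(S=-17)=1771/8388608, P(S=-15)=8855/8388608, P(S=-13)=33649/8388608, P(S=-11)=100947/8388608, P(S=-9)=245157/8388608, P(S=-7)=490314/8388608, P(S=-5)=817190/8388608, P(S=-3)=1144066/8388608, P(S=-1)=1352078/8388608, P(S=1)=1352078/8388608, P(S=3)=1144066/8388608, P(S=5)=817190/8388608, P(S=7)=490314/8388608, P(S=9)=245157/8388608, P(S=11)=100947/8388608, P(S=13)=33649/8388608, P(S=15)=8855/8388608, P(S=17)=1771/8388608, P(S=19)=253/8388608, P(S=21)=23/8388608, P(S=23)=1/8388608
E[|S_23|] = Σ_m |m|·P(S_23=m) = 32449872/8388608 = 2028117/524288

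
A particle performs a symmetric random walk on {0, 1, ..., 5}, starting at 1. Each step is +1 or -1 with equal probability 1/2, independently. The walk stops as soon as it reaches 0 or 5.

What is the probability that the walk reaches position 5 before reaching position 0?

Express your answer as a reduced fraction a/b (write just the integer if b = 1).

Answer: 1/5

Derivation:
Symmetric walk (p = 1/2): the harmonic-function argument gives P(hit 5 before 0 | start at 1) = a/N.
P = 1/5 = 1/5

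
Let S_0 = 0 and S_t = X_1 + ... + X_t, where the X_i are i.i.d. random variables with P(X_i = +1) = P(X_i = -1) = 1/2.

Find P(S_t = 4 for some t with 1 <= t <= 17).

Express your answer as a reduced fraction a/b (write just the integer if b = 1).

Count via complement. Let g(t,s) = #length-t paths at position s with S_1..S_t all ≠ 4.
g(t,s) = g(t-1,s-1) + g(t-1,s+1) for s ≠ 4; g(t,4) = 0.
t=0: g(0,0)=1
t=1: g(1,-1)=1 g(1,1)=1
t=2: g(2,-2)=1 g(2,0)=2 g(2,2)=1
t=3: g(3,-3)=1 g(3,-1)=3 g(3,1)=3 g(3,3)=1
t=4: g(4,-4)=1 g(4,-2)=4 g(4,0)=6 g(4,2)=4
t=5: g(5,-5)=1 g(5,-3)=5 g(5,-1)=10 g(5,1)=10 g(5,3)=4
t=6: g(6,-6)=1 g(6,-4)=6 g(6,-2)=15 g(6,0)=20 g(6,2)=14
t=7: g(7,-7)=1 g(7,-5)=7 g(7,-3)=21 g(7,-1)=35 g(7,1)=34 g(7,3)=14
t=8: g(8,-8)=1 g(8,-6)=8 g(8,-4)=28 g(8,-2)=56 g(8,0)=69 g(8,2)=48
t=9: g(9,-9)=1 g(9,-7)=9 g(9,-5)=36 g(9,-3)=84 g(9,-1)=125 g(9,1)=117 g(9,3)=48
t=10: g(10,-10)=1 g(10,-8)=10 g(10,-6)=45 g(10,-4)=120 g(10,-2)=209 g(10,0)=242 g(10,2)=165
t=11: g(11,-11)=1 g(11,-9)=11 g(11,-7)=55 g(11,-5)=165 g(11,-3)=329 g(11,-1)=451 g(11,1)=407 g(11,3)=165
t=12: g(12,-12)=1 g(12,-10)=12 g(12,-8)=66 g(12,-6)=220 g(12,-4)=494 g(12,-2)=780 g(12,0)=858 g(12,2)=572
t=13: g(13,-13)=1 g(13,-11)=13 g(13,-9)=78 g(13,-7)=286 g(13,-5)=714 g(13,-3)=1274 g(13,-1)=1638 g(13,1)=1430 g(13,3)=572
t=14: g(14,-14)=1 g(14,-12)=14 g(14,-10)=91 g(14,-8)=364 g(14,-6)=1000 g(14,-4)=1988 g(14,-2)=2912 g(14,0)=3068 g(14,2)=2002
t=15: g(15,-15)=1 g(15,-13)=15 g(15,-11)=105 g(15,-9)=455 g(15,-7)=1364 g(15,-5)=2988 g(15,-3)=4900 g(15,-1)=5980 g(15,1)=5070 g(15,3)=2002
t=16: g(16,-16)=1 g(16,-14)=16 g(16,-12)=120 g(16,-10)=560 g(16,-8)=1819 g(16,-6)=4352 g(16,-4)=7888 g(16,-2)=10880 g(16,0)=11050 g(16,2)=7072
t=17: g(17,-17)=1 g(17,-15)=17 g(17,-13)=136 g(17,-11)=680 g(17,-9)=2379 g(17,-7)=6171 g(17,-5)=12240 g(17,-3)=18768 g(17,-1)=21930 g(17,1)=18122 g(17,3)=7072
Paths never hitting 4: Σ_s g(17,s) = 87516
Paths hitting 4: 2^17 - 87516 = 43556
P = 43556/131072 = 10889/32768

Answer: 10889/32768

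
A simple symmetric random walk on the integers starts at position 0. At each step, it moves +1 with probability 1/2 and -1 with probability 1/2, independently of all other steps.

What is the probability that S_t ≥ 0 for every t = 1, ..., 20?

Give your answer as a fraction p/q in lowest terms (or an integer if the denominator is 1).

Answer: 46189/262144

Derivation:
Let f(t,s) = #length-t paths at position s with S_1..S_t all ≥ 0.
f(t,s) = f(t-1,s-1) + f(t-1,s+1) for s ≥ 0; f(t,s) = 0 for s < 0.
t=0: f(0,0)=1
t=1: f(1,1)=1
t=2: f(2,0)=1 f(2,2)=1
t=3: f(3,1)=2 f(3,3)=1
t=4: f(4,0)=2 f(4,2)=3 f(4,4)=1
t=5: f(5,1)=5 f(5,3)=4 f(5,5)=1
t=6: f(6,0)=5 f(6,2)=9 f(6,4)=5 f(6,6)=1
t=7: f(7,1)=14 f(7,3)=14 f(7,5)=6 f(7,7)=1
t=8: f(8,0)=14 f(8,2)=28 f(8,4)=20 f(8,6)=7 f(8,8)=1
t=9: f(9,1)=42 f(9,3)=48 f(9,5)=27 f(9,7)=8 f(9,9)=1
t=10: f(10,0)=42 f(10,2)=90 f(10,4)=75 f(10,6)=35 f(10,8)=9 f(10,10)=1
t=11: f(11,1)=132 f(11,3)=165 f(11,5)=110 f(11,7)=44 f(11,9)=10 f(11,11)=1
t=12: f(12,0)=132 f(12,2)=297 f(12,4)=275 f(12,6)=154 f(12,8)=54 f(12,10)=11 f(12,12)=1
t=13: f(13,1)=429 f(13,3)=572 f(13,5)=429 f(13,7)=208 f(13,9)=65 f(13,11)=12 f(13,13)=1
t=14: f(14,0)=429 f(14,2)=1001 f(14,4)=1001 f(14,6)=637 f(14,8)=273 f(14,10)=77 f(14,12)=13 f(14,14)=1
t=15: f(15,1)=1430 f(15,3)=2002 f(15,5)=1638 f(15,7)=910 f(15,9)=350 f(15,11)=90 f(15,13)=14 f(15,15)=1
t=16: f(16,0)=1430 f(16,2)=3432 f(16,4)=3640 f(16,6)=2548 f(16,8)=1260 f(16,10)=440 f(16,12)=104 f(16,14)=15 f(16,16)=1
t=17: f(17,1)=4862 f(17,3)=7072 f(17,5)=6188 f(17,7)=3808 f(17,9)=1700 f(17,11)=544 f(17,13)=119 f(17,15)=16 f(17,17)=1
t=18: f(18,0)=4862 f(18,2)=11934 f(18,4)=13260 f(18,6)=9996 f(18,8)=5508 f(18,10)=2244 f(18,12)=663 f(18,14)=135 f(18,16)=17 f(18,18)=1
t=19: f(19,1)=16796 f(19,3)=25194 f(19,5)=23256 f(19,7)=15504 f(19,9)=7752 f(19,11)=2907 f(19,13)=798 f(19,15)=152 f(19,17)=18 f(19,19)=1
t=20: f(20,0)=16796 f(20,2)=41990 f(20,4)=48450 f(20,6)=38760 f(20,8)=23256 f(20,10)=10659 f(20,12)=3705 f(20,14)=950 f(20,16)=170 f(20,18)=19 f(20,20)=1
Σ_s f(20,s) = 184756
P = 184756/1048576 = 46189/262144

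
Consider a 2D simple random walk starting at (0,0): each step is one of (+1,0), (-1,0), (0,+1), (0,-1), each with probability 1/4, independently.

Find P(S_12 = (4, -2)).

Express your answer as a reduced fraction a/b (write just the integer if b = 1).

Answer: 5445/524288

Derivation:
Let h be the number of horizontal steps (so 12-h are vertical). To end at (4,-2) need (h+4)/2 right-steps and ((12-h)-2)/2 up-steps.
Sum over h with 4 ≤ h ≤ 10, h ≡ 0 (mod 2), 12-h ≡ 0 (mod 2):
h=4: C(12,4)·C(4,4)·C(8,3) = 495·1·56 = 27720
h=6: C(12,6)·C(6,5)·C(6,2) = 924·6·15 = 83160
h=8: C(12,8)·C(8,6)·C(4,1) = 495·28·4 = 55440
h=10: C(12,10)·C(10,7)·C(2,0) = 66·120·1 = 7920
Total favorable: 174240
Total paths: 4^12 = 16777216
P = 174240/16777216 = 5445/524288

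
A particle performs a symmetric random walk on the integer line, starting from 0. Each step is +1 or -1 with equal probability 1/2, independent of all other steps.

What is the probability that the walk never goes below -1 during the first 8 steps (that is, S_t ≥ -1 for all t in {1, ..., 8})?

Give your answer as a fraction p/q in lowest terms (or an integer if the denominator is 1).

Answer: 63/128

Derivation:
Let f(t,s) = #length-t paths at position s with S_1..S_t all ≥ -1.
f(t,s) = f(t-1,s-1) + f(t-1,s+1) for s ≥ -1; f(t,s) = 0 for s < -1.
t=0: f(0,0)=1
t=1: f(1,-1)=1 f(1,1)=1
t=2: f(2,0)=2 f(2,2)=1
t=3: f(3,-1)=2 f(3,1)=3 f(3,3)=1
t=4: f(4,0)=5 f(4,2)=4 f(4,4)=1
t=5: f(5,-1)=5 f(5,1)=9 f(5,3)=5 f(5,5)=1
t=6: f(6,0)=14 f(6,2)=14 f(6,4)=6 f(6,6)=1
t=7: f(7,-1)=14 f(7,1)=28 f(7,3)=20 f(7,5)=7 f(7,7)=1
t=8: f(8,0)=42 f(8,2)=48 f(8,4)=27 f(8,6)=8 f(8,8)=1
Σ_s f(8,s) = 126
P = 126/256 = 63/128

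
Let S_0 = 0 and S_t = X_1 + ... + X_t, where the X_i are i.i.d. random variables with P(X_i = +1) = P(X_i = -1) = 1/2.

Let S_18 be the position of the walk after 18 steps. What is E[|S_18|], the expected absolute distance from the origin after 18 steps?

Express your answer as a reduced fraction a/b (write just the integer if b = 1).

S_18 takes values m ≡ 0 (mod 2) with |m| ≤ 18; P(S_18=m) = C(18,(18+m)/2)/2^18.
Total paths: 2^18 = 262144
Distribution: P(S=-18)=1/262144, P(S=-16)=18/262144, P(S=-14)=153/262144, P(S=-12)=816/262144, P(S=-10)=3060/262144, P(S=-8)=8568/262144, P(S=-6)=18564/262144, P(S=-4)=31824/262144, P(S=-2)=43758/262144, P(S=0)=48620/262144, P(S=2)=43758/262144, P(S=4)=31824/262144, P(S=6)=18564/262144, P(S=8)=8568/262144, P(S=10)=3060/262144, P(S=12)=816/262144, P(S=14)=153/262144, P(S=16)=18/262144, P(S=18)=1/262144
E[|S_18|] = Σ_m |m|·P(S_18=m) = 875160/262144 = 109395/32768

Answer: 109395/32768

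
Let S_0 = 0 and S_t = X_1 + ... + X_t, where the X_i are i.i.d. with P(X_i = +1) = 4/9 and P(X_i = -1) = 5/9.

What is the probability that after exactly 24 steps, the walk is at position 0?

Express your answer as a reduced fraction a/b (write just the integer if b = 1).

To be at 0 after 24 steps: need exactly 12 steps of +1 and 12 of -1.
Number of such sequences: C(24,12) = 2704156
Each has probability (4/9)^12 · (5/9)^12 = 4096000000000000/79766443076872509863361
P = 2704156 · 4096000000000000/79766443076872509863361 = 11076222976000000000000/79766443076872509863361

Answer: 11076222976000000000000/79766443076872509863361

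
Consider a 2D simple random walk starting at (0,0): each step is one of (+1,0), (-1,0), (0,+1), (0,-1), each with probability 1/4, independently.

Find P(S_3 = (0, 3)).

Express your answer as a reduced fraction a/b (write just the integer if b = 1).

Answer: 1/64

Derivation:
Let h be the number of horizontal steps (so 3-h are vertical). To end at (0,3) need (h+0)/2 right-steps and ((3-h)+3)/2 up-steps.
Sum over h with 0 ≤ h ≤ 0, h ≡ 0 (mod 2), 3-h ≡ 1 (mod 2):
h=0: C(3,0)·C(0,0)·C(3,3) = 1·1·1 = 1
Total favorable: 1
Total paths: 4^3 = 64
P = 1/64 = 1/64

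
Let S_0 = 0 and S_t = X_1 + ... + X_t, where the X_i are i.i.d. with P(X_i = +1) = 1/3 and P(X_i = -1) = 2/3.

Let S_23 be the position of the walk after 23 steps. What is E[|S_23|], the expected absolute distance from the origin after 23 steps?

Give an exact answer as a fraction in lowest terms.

Answer: 247004221931/31381059609

Derivation:
S_23 takes values m ≡ 1 (mod 2) with |m| ≤ 23; P(S_23=m) = C(23,(23+m)/2) · (1/3)^((23+m)/2) · (2/3)^((23-m)/2).
Distribution: P(S=-23)=8388608/94143178827, P(S=-21)=96468992/94143178827, P(S=-19)=530579456/94143178827, P(S=-17)=1857028096/94143178827, P(S=-15)=4642570240/94143178827, P(S=-13)=8820883456/94143178827, P(S=-11)=4410441728/31381059609, P(S=-9)=5355536384/31381059609, P(S=-7)=5355536384/31381059609, P(S=-5)=13388840960/94143178827, P(S=-3)=9372188672/94143178827, P(S=-1)=5538111488/94143178827, P(S=1)=2769055744/94143178827, P(S=3)=1171523584/94143178827, P(S=5)=418401280/94143178827, P(S=7)=41840128/31381059609, P(S=9)=10460032/31381059609, P(S=11)=2153536/31381059609, P(S=13)=1076768/94143178827, P(S=15)=141680/94143178827, P(S=17)=14168/94143178827, P(S=19)=1012/94143178827, P(S=21)=46/94143178827, P(S=23)=1/94143178827
E[|S_23|] = Σ_m |m|·P(S_23=m) = 247004221931/31381059609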